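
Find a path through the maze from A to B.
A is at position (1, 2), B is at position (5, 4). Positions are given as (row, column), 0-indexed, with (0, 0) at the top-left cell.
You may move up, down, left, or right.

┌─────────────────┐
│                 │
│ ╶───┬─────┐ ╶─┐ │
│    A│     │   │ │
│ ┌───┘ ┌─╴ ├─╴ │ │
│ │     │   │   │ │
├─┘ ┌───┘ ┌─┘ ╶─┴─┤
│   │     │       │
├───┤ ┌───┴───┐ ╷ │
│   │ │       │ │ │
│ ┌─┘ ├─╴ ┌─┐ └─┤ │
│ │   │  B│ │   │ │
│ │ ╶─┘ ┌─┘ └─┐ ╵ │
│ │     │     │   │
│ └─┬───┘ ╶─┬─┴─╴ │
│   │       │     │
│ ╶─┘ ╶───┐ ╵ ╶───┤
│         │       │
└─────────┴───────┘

Finding the shortest path from (1, 2) to (5, 4):
Path length: 26 steps
Directions: left → left → up → right → right → right → right → right → right → down → right → down → left → down → right → right → down → down → down → left → up → left → up → left → left → down

Solution:

┌─────────────────┐
│↱ → → → → → ↓    │
│ ╶───┬─────┐ ╶─┐ │
│↑ ← A│     │↳ ↓│ │
│ ┌───┘ ┌─╴ ├─╴ │ │
│ │     │   │↓ ↲│ │
├─┘ ┌───┘ ┌─┘ ╶─┴─┤
│   │     │  ↳ → ↓│
├───┤ ┌───┴───┐ ╷ │
│   │ │  ↓ ← ↰│ │↓│
│ ┌─┘ ├─╴ ┌─┐ └─┤ │
│ │   │  B│ │↑ ↰│↓│
│ │ ╶─┘ ┌─┘ └─┐ ╵ │
│ │     │     │↑ ↲│
│ └─┬───┘ ╶─┬─┴─╴ │
│   │       │     │
│ ╶─┘ ╶───┐ ╵ ╶───┤
│         │       │
└─────────┴───────┘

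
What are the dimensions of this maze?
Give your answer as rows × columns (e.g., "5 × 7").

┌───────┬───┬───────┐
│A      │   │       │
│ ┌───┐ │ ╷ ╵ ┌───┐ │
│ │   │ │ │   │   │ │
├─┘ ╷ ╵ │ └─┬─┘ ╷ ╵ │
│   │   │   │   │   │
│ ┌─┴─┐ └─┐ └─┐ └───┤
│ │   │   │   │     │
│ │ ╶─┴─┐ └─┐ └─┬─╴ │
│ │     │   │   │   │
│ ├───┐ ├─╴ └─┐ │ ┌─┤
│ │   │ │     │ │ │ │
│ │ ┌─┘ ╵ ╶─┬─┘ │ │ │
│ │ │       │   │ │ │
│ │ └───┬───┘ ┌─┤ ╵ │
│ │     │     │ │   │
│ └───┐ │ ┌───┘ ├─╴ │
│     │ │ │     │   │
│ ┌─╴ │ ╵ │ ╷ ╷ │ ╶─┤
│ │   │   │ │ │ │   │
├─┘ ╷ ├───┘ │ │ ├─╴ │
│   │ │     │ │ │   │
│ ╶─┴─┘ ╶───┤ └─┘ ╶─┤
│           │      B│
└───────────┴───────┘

Counting the maze dimensions:
Rows (vertical): 12
Columns (horizontal): 10
Dimensions: 12 × 10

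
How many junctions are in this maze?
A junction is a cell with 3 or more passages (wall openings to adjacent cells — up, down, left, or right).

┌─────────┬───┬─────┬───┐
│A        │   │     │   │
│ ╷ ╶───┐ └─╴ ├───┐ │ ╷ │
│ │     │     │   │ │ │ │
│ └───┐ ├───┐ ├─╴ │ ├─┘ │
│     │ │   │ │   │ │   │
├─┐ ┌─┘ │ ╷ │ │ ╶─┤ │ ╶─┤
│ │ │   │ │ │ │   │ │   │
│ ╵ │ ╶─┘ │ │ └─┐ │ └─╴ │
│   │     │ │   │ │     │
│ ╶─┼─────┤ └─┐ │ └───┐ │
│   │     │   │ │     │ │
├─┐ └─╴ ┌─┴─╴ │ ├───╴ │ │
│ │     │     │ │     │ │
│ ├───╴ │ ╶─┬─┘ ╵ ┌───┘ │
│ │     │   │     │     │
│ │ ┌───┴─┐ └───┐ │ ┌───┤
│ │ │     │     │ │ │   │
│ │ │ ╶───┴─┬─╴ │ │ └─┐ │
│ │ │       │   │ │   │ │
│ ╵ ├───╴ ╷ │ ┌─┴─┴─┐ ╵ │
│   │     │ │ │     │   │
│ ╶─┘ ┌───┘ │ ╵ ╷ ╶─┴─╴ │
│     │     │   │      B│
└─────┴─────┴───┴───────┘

Checking each cell for number of passages:

Junctions found (3+ passages):
  (0, 1): 3 passages
  (1, 6): 3 passages
  (2, 1): 3 passages
  (4, 0): 3 passages
  (4, 11): 3 passages
  (5, 3): 3 passages
  (6, 3): 3 passages
  (7, 7): 3 passages
  (7, 8): 3 passages
  (9, 4): 3 passages
  (10, 0): 3 passages
  (10, 8): 3 passages
  (10, 11): 3 passages
Total junctions: 13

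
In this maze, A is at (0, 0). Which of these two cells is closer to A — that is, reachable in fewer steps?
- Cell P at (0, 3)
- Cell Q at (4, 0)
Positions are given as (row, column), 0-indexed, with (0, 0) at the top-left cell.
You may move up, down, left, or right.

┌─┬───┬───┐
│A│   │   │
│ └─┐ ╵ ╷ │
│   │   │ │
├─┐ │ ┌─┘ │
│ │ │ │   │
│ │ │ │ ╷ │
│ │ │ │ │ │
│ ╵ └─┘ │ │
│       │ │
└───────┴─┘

Shortest path A → P at (0, 3): 13 steps
Shortest path A → Q at (4, 0): 6 steps

Q is closer (6 steps vs 13 steps).

Path to P:

┌─┬───┬───┐
│A│   │P ↰│
│ └─┐ ╵ ╷ │
│↳ ↓│   │↑│
├─┐ │ ┌─┘ │
│ │↓│ │↱ ↑│
│ │ │ │ ╷ │
│ │↓│ │↑│ │
│ ╵ └─┘ │ │
│  ↳ → ↑│ │
└───────┴─┘

Path to Q:

┌─┬───┬───┐
│A│   │   │
│ └─┐ ╵ ╷ │
│↳ ↓│   │ │
├─┐ │ ┌─┘ │
│ │↓│ │   │
│ │ │ │ ╷ │
│ │↓│ │ │ │
│ ╵ └─┘ │ │
│Q ↲    │ │
└───────┴─┘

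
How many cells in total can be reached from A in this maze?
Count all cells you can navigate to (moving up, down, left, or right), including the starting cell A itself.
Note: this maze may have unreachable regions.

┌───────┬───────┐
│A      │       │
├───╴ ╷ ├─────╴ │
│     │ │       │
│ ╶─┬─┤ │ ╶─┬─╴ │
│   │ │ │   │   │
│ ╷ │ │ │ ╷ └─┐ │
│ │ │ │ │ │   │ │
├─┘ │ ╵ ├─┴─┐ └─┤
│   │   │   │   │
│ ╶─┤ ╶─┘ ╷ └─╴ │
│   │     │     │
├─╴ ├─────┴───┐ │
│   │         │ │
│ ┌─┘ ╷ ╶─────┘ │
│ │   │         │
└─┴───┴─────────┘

Using BFS/flood-fill to find all reachable cells from A:
Maze size: 8 × 8 = 64 total cells
All cells are reachable — the maze is fully connected.
Reachable cells: 64

Reachable region (· marks reachable cells):

┌───────┬───────┐
│A · · ·│· · · ·│
├───╴ ╷ ├─────╴ │
│· · ·│·│· · · ·│
│ ╶─┬─┤ │ ╶─┬─╴ │
│· ·│·│·│· ·│· ·│
│ ╷ │ │ │ ╷ └─┐ │
│·│·│·│·│·│· ·│·│
├─┘ │ ╵ ├─┴─┐ └─┤
│· ·│· ·│· ·│· ·│
│ ╶─┤ ╶─┘ ╷ └─╴ │
│· ·│· · ·│· · ·│
├─╴ ├─────┴───┐ │
│· ·│· · · · ·│·│
│ ┌─┘ ╷ ╶─────┘ │
│·│· ·│· · · · ·│
└─┴───┴─────────┘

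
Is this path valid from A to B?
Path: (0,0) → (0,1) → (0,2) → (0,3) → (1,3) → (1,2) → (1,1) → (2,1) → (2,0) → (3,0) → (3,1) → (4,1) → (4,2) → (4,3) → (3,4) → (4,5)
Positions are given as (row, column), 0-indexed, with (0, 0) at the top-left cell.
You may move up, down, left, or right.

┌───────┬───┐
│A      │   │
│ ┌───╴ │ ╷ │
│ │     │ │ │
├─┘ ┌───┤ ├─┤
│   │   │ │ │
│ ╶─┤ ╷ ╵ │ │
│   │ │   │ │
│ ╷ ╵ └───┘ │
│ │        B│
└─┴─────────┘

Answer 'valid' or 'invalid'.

Checking path validity:
Result: Invalid move at step 14: cannot move from (4, 3) to (3, 4).

invalid

Correct solution:

┌───────┬───┐
│A → → ↓│   │
│ ┌───╴ │ ╷ │
│ │↓ ← ↲│ │ │
├─┘ ┌───┤ ├─┤
│↓ ↲│   │ │ │
│ ╶─┤ ╷ ╵ │ │
│↳ ↓│ │   │ │
│ ╷ ╵ └───┘ │
│ │↳ → → → B│
└─┴─────────┘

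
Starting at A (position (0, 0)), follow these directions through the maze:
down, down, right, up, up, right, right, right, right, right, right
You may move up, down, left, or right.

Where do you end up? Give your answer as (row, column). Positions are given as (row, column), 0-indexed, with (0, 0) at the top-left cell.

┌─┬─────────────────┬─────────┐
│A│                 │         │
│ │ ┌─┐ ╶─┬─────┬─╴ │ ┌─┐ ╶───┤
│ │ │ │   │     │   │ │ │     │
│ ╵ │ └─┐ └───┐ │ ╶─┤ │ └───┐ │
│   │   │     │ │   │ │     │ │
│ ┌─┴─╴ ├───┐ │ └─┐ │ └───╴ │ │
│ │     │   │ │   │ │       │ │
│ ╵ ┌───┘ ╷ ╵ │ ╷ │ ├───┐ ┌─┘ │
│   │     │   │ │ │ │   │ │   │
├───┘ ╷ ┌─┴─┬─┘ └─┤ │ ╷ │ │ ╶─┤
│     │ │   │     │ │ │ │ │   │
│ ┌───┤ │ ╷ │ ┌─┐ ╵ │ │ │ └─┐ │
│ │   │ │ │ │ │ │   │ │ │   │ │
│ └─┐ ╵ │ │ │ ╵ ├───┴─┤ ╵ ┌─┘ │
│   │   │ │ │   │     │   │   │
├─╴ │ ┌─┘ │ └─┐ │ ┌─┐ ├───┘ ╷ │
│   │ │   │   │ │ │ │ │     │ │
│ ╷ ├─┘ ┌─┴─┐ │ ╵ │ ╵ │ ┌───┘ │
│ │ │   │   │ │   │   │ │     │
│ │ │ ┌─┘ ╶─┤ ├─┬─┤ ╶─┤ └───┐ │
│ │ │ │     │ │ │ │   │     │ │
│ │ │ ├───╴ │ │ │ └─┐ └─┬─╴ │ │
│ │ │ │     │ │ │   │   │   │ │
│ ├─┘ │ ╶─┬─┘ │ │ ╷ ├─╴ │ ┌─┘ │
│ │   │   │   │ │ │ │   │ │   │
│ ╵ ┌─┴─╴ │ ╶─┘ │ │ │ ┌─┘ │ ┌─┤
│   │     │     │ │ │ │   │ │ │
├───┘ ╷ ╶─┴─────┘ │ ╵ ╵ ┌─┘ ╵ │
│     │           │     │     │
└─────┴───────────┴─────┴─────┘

Following directions step by step:
Start: (0, 0)
  down: (0, 0) → (1, 0)
  down: (1, 0) → (2, 0)
  right: (2, 0) → (2, 1)
  up: (2, 1) → (1, 1)
  up: (1, 1) → (0, 1)
  right: (0, 1) → (0, 2)
  right: (0, 2) → (0, 3)
  right: (0, 3) → (0, 4)
  right: (0, 4) → (0, 5)
  right: (0, 5) → (0, 6)
  right: (0, 6) → (0, 7)
Final position: (0, 7)

Path taken:

┌─┬─────────────────┬─────────┐
│A│↱ → → → → → B    │         │
│ │ ┌─┐ ╶─┬─────┬─╴ │ ┌─┐ ╶───┤
│↓│↑│ │   │     │   │ │ │     │
│ ╵ │ └─┐ └───┐ │ ╶─┤ │ └───┐ │
│↳ ↑│   │     │ │   │ │     │ │
│ ┌─┴─╴ ├───┐ │ └─┐ │ └───╴ │ │
│ │     │   │ │   │ │       │ │
│ ╵ ┌───┘ ╷ ╵ │ ╷ │ ├───┐ ┌─┘ │
│   │     │   │ │ │ │   │ │   │
├───┘ ╷ ┌─┴─┬─┘ └─┤ │ ╷ │ │ ╶─┤
│     │ │   │     │ │ │ │ │   │
│ ┌───┤ │ ╷ │ ┌─┐ ╵ │ │ │ └─┐ │
│ │   │ │ │ │ │ │   │ │ │   │ │
│ └─┐ ╵ │ │ │ ╵ ├───┴─┤ ╵ ┌─┘ │
│   │   │ │ │   │     │   │   │
├─╴ │ ┌─┘ │ └─┐ │ ┌─┐ ├───┘ ╷ │
│   │ │   │   │ │ │ │ │     │ │
│ ╷ ├─┘ ┌─┴─┐ │ ╵ │ ╵ │ ┌───┘ │
│ │ │   │   │ │   │   │ │     │
│ │ │ ┌─┘ ╶─┤ ├─┬─┤ ╶─┤ └───┐ │
│ │ │ │     │ │ │ │   │     │ │
│ │ │ ├───╴ │ │ │ └─┐ └─┬─╴ │ │
│ │ │ │     │ │ │   │   │   │ │
│ ├─┘ │ ╶─┬─┘ │ │ ╷ ├─╴ │ ┌─┘ │
│ │   │   │   │ │ │ │   │ │   │
│ ╵ ┌─┴─╴ │ ╶─┘ │ │ │ ┌─┘ │ ┌─┤
│   │     │     │ │ │ │   │ │ │
├───┘ ╷ ╶─┴─────┘ │ ╵ ╵ ┌─┘ ╵ │
│     │           │     │     │
└─────┴───────────┴─────┴─────┘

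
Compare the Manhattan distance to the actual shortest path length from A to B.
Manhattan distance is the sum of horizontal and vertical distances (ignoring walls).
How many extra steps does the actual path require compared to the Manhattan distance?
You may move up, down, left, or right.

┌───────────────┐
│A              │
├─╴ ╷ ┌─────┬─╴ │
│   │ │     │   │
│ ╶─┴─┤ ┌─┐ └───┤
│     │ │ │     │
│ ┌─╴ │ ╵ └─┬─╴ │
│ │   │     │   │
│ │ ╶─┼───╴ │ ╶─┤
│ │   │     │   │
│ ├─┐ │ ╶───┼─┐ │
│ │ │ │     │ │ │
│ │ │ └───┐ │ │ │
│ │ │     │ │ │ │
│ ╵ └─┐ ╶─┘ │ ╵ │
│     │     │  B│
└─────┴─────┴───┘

Manhattan distance: |7 - 0| + |7 - 0| = 14
Actual path length: 40
Extra steps: 40 - 14 = 26

Solution:

┌───────────────┐
│A ↓            │
├─╴ ╷ ┌─────┬─╴ │
│↓ ↲│ │↱ → ↓│   │
│ ╶─┴─┤ ┌─┐ └───┤
│↳ → ↓│↑│ │↳ → ↓│
│ ┌─╴ │ ╵ └─┬─╴ │
│ │↓ ↲│↑ ← ↰│↓ ↲│
│ │ ╶─┼───╴ │ ╶─┤
│ │↳ ↓│↱ → ↑│↳ ↓│
│ ├─┐ │ ╶───┼─┐ │
│ │ │↓│↑ ← ↰│ │↓│
│ │ │ └───┐ │ │ │
│ │ │↳ ↓  │↑│ │↓│
│ ╵ └─┐ ╶─┘ │ ╵ │
│     │↳ → ↑│  B│
└─────┴─────┴───┘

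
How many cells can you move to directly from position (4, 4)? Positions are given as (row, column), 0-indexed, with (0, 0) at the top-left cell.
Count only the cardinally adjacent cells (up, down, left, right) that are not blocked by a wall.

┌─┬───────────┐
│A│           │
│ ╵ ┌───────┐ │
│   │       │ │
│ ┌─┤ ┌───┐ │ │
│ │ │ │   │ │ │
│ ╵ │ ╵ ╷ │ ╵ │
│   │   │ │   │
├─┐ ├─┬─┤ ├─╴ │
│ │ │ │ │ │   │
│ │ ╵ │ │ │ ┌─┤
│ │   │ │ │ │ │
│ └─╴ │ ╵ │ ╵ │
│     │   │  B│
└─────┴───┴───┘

Checking passable neighbors of (4, 4):
Neighbors: (3, 4), (5, 4)
Count: 2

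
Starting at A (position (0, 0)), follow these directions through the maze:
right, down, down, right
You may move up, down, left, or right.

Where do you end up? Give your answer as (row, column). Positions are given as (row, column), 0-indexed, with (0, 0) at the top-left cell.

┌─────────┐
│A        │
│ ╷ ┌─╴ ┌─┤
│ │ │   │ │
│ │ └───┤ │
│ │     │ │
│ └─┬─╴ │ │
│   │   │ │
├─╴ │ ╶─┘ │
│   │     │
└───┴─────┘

Following directions step by step:
Start: (0, 0)
  right: (0, 0) → (0, 1)
  down: (0, 1) → (1, 1)
  down: (1, 1) → (2, 1)
  right: (2, 1) → (2, 2)
Final position: (2, 2)

Path taken:

┌─────────┐
│A ↓      │
│ ╷ ┌─╴ ┌─┤
│ │↓│   │ │
│ │ └───┤ │
│ │↳ B  │ │
│ └─┬─╴ │ │
│   │   │ │
├─╴ │ ╶─┘ │
│   │     │
└───┴─────┘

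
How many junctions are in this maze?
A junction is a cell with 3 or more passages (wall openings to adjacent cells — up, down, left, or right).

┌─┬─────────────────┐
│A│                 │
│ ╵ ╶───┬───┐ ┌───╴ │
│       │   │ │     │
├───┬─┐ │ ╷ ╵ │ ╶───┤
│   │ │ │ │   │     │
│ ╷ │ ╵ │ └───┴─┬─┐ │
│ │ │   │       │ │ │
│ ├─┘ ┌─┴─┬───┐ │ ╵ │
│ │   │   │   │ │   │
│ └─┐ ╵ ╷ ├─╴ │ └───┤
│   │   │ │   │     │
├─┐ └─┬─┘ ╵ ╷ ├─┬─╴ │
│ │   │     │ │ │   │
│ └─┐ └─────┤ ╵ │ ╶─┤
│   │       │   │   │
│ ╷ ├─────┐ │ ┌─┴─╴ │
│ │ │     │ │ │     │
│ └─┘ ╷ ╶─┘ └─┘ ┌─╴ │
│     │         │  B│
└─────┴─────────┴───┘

Checking each cell for number of passages:

Junctions found (3+ passages):
  (0, 6): 3 passages
  (1, 1): 3 passages
  (3, 2): 3 passages
  (4, 2): 3 passages
  (5, 6): 3 passages
  (6, 4): 3 passages
  (7, 0): 3 passages
  (7, 6): 3 passages
  (8, 3): 3 passages
  (8, 9): 3 passages
  (9, 5): 3 passages
Total junctions: 11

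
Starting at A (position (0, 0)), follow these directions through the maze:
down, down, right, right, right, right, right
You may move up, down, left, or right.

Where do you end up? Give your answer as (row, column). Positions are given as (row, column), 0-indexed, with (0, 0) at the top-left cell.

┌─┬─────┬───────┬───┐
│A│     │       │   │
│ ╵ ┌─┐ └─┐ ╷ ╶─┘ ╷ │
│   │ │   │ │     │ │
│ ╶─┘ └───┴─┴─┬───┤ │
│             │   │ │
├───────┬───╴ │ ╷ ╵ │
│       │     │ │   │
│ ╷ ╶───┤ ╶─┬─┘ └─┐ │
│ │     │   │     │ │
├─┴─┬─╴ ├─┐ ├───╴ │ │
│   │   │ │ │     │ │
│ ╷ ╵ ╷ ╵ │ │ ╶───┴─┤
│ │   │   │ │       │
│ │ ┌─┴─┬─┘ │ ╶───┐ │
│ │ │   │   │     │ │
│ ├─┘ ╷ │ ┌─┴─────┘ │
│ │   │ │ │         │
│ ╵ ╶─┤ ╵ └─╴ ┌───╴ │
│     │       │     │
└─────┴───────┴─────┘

Following directions step by step:
Start: (0, 0)
  down: (0, 0) → (1, 0)
  down: (1, 0) → (2, 0)
  right: (2, 0) → (2, 1)
  right: (2, 1) → (2, 2)
  right: (2, 2) → (2, 3)
  right: (2, 3) → (2, 4)
  right: (2, 4) → (2, 5)
Final position: (2, 5)

Path taken:

┌─┬─────┬───────┬───┐
│A│     │       │   │
│ ╵ ┌─┐ └─┐ ╷ ╶─┘ ╷ │
│↓  │ │   │ │     │ │
│ ╶─┘ └───┴─┴─┬───┤ │
│↳ → → → → B  │   │ │
├───────┬───╴ │ ╷ ╵ │
│       │     │ │   │
│ ╷ ╶───┤ ╶─┬─┘ └─┐ │
│ │     │   │     │ │
├─┴─┬─╴ ├─┐ ├───╴ │ │
│   │   │ │ │     │ │
│ ╷ ╵ ╷ ╵ │ │ ╶───┴─┤
│ │   │   │ │       │
│ │ ┌─┴─┬─┘ │ ╶───┐ │
│ │ │   │   │     │ │
│ ├─┘ ╷ │ ┌─┴─────┘ │
│ │   │ │ │         │
│ ╵ ╶─┤ ╵ └─╴ ┌───╴ │
│     │       │     │
└─────┴───────┴─────┘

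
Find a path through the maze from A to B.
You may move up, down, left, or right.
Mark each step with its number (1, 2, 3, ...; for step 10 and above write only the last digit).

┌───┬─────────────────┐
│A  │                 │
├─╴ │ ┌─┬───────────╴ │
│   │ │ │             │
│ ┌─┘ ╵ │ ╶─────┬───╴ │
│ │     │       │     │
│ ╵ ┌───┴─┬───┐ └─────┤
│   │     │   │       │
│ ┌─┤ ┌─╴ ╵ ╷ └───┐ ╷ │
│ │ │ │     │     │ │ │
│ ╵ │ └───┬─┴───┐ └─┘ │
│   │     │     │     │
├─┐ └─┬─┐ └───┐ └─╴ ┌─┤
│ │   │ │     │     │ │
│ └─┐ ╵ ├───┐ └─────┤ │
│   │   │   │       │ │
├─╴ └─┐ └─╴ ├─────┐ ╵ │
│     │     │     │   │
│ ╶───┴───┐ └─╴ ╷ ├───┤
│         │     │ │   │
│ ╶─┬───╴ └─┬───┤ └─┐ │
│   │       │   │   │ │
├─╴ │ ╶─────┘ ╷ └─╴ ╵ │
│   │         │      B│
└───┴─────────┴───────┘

Finding the shortest path through the maze:
Path length: 25 steps
Directions: right → down → left → down → down → down → down → right → down → right → down → right → down → right → right → down → right → right → up → right → down → down → right → down → right

Solution:

┌───┬─────────────────┐
│A 1│                 │
├─╴ │ ┌─┬───────────╴ │
│3 2│ │ │             │
│ ┌─┘ ╵ │ ╶─────┬───╴ │
│4│     │       │     │
│ ╵ ┌───┴─┬───┐ └─────┤
│5  │     │   │       │
│ ┌─┤ ┌─╴ ╵ ╷ └───┐ ╷ │
│6│ │ │     │     │ │ │
│ ╵ │ └───┬─┴───┐ └─┘ │
│7 8│     │     │     │
├─┐ └─┬─┐ └───┐ └─╴ ┌─┤
│ │9 0│ │     │     │ │
│ └─┐ ╵ ├───┐ └─────┤ │
│   │1 2│   │       │ │
├─╴ └─┐ └─╴ ├─────┐ ╵ │
│     │3 4 5│  9 0│   │
│ ╶───┴───┐ └─╴ ╷ ├───┤
│         │6 7 8│1│   │
│ ╶─┬───╴ └─┬───┤ └─┐ │
│   │       │   │2 3│ │
├─╴ │ ╶─────┘ ╷ └─╴ ╵ │
│   │         │    4 B│
└───┴─────────┴───────┘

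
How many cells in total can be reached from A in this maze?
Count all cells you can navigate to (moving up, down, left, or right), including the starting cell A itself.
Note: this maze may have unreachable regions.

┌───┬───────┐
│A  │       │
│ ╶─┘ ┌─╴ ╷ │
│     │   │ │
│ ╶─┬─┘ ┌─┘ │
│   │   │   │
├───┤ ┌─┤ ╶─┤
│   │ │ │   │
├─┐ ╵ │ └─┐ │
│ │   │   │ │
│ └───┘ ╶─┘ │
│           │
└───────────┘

Using BFS/flood-fill to find all reachable cells from A:
Maze size: 6 × 6 = 36 total cells
All cells are reachable — the maze is fully connected.
Reachable cells: 36

Reachable region (· marks reachable cells):

┌───┬───────┐
│A ·│· · · ·│
│ ╶─┘ ┌─╴ ╷ │
│· · ·│· ·│·│
│ ╶─┬─┘ ┌─┘ │
│· ·│· ·│· ·│
├───┤ ┌─┤ ╶─┤
│· ·│·│·│· ·│
├─┐ ╵ │ └─┐ │
│·│· ·│· ·│·│
│ └───┘ ╶─┘ │
│· · · · · ·│
└───────────┘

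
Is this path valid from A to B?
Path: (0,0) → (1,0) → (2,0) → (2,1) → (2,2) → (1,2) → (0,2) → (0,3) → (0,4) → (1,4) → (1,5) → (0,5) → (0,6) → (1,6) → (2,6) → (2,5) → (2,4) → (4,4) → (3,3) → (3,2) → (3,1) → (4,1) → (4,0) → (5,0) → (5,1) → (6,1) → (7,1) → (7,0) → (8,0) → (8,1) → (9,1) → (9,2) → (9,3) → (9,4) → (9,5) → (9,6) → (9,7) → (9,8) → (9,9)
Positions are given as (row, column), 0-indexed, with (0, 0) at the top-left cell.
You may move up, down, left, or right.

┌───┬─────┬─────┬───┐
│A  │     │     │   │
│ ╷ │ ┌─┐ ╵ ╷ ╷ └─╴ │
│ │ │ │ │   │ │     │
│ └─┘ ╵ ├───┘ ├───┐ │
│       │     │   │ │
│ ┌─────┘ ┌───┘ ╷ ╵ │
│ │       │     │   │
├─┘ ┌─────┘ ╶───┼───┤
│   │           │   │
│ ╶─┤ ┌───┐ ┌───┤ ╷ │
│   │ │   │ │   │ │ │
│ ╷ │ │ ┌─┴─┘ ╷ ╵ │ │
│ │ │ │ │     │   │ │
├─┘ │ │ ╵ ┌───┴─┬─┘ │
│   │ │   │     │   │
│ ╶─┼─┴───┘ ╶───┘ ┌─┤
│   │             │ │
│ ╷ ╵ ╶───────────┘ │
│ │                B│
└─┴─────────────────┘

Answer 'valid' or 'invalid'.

Checking path validity:
Result: Invalid move at step 17: cannot move from (2, 4) to (4, 4).

invalid

Correct solution:

┌───┬─────┬─────┬───┐
│A  │↱ → ↓│↱ ↓  │   │
│ ╷ │ ┌─┐ ╵ ╷ ╷ └─╴ │
│↓│ │↑│ │↳ ↑│↓│     │
│ └─┘ ╵ ├───┘ ├───┐ │
│↳ → ↑  │↓ ← ↲│   │ │
│ ┌─────┘ ┌───┘ ╷ ╵ │
│ │↓ ← ← ↲│     │   │
├─┘ ┌─────┘ ╶───┼───┤
│↓ ↲│           │   │
│ ╶─┤ ┌───┐ ┌───┤ ╷ │
│↳ ↓│ │   │ │   │ │ │
│ ╷ │ │ ┌─┴─┘ ╷ ╵ │ │
│ │↓│ │ │     │   │ │
├─┘ │ │ ╵ ┌───┴─┬─┘ │
│↓ ↲│ │   │     │   │
│ ╶─┼─┴───┘ ╶───┘ ┌─┤
│↳ ↓│             │ │
│ ╷ ╵ ╶───────────┘ │
│ │↳ → → → → → → → B│
└─┴─────────────────┘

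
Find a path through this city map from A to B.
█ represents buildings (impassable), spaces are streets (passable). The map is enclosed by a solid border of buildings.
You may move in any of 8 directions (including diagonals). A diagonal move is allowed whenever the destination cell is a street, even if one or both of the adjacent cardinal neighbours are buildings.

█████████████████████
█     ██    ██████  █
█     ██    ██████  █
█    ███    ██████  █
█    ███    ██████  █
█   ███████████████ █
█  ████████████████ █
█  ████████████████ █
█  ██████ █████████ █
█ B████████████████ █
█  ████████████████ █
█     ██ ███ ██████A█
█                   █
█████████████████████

Finding the shortest path from A to B:
Movement: 8-directional
Path length: 18 steps
Directions: down-left → left → left → left → left → left → left → left → left → left → left → left → left → left → left → up-left → up-left → up

Solution:

█████████████████████
█     ██    ██████  █
█     ██    ██████  █
█    ███    ██████  █
█    ███    ██████  █
█   ███████████████ █
█  ████████████████ █
█  ████████████████ █
█  ██████ █████████ █
█ B████████████████ █
█ ↑████████████████ █
█  ↖  ██ ███ ██████A█
█   ↖←←←←←←←←←←←←←← █
█████████████████████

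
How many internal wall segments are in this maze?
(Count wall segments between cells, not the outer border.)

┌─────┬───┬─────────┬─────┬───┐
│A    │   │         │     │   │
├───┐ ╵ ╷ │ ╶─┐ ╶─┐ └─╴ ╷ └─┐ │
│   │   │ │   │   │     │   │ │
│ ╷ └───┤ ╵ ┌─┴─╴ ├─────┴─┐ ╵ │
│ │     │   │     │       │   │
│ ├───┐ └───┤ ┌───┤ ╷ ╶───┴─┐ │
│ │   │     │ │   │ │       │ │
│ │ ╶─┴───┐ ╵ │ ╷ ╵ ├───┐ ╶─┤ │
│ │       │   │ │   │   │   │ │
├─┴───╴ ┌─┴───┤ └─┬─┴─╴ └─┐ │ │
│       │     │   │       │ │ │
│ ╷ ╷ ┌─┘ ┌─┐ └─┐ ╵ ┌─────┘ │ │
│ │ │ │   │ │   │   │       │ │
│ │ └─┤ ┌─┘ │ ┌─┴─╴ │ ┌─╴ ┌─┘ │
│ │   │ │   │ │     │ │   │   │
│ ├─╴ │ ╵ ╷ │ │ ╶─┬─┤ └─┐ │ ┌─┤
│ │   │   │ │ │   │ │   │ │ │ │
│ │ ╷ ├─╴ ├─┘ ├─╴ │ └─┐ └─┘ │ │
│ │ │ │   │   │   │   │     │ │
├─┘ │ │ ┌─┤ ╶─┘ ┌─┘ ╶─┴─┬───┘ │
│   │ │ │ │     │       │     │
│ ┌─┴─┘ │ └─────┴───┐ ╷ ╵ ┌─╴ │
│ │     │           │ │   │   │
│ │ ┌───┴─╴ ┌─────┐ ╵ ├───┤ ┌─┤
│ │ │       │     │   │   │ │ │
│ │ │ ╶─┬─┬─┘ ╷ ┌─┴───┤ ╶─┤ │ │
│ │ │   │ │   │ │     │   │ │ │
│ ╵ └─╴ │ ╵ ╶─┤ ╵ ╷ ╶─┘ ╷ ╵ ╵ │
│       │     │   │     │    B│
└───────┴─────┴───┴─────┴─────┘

Counting internal wall segments:
Total internal walls: 196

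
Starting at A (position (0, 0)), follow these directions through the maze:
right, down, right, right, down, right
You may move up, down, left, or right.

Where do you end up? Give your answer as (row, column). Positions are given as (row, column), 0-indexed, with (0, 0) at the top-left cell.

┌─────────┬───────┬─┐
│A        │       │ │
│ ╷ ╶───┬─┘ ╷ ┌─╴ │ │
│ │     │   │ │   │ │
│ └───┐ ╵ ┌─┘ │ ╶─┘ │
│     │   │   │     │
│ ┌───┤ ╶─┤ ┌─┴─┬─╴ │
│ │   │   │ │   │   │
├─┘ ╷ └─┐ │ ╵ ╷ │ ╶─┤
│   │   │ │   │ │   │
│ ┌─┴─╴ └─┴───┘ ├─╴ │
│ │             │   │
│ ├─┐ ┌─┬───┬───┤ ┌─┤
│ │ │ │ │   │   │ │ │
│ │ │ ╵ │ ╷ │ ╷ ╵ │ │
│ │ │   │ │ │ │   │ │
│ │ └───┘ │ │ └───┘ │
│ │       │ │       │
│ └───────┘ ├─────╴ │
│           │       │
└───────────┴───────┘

Following directions step by step:
Start: (0, 0)
  right: (0, 0) → (0, 1)
  down: (0, 1) → (1, 1)
  right: (1, 1) → (1, 2)
  right: (1, 2) → (1, 3)
  down: (1, 3) → (2, 3)
  right: (2, 3) → (2, 4)
Final position: (2, 4)

Path taken:

┌─────────┬───────┬─┐
│A ↓      │       │ │
│ ╷ ╶───┬─┘ ╷ ┌─╴ │ │
│ │↳ → ↓│   │ │   │ │
│ └───┐ ╵ ┌─┘ │ ╶─┘ │
│     │↳ B│   │     │
│ ┌───┤ ╶─┤ ┌─┴─┬─╴ │
│ │   │   │ │   │   │
├─┘ ╷ └─┐ │ ╵ ╷ │ ╶─┤
│   │   │ │   │ │   │
│ ┌─┴─╴ └─┴───┘ ├─╴ │
│ │             │   │
│ ├─┐ ┌─┬───┬───┤ ┌─┤
│ │ │ │ │   │   │ │ │
│ │ │ ╵ │ ╷ │ ╷ ╵ │ │
│ │ │   │ │ │ │   │ │
│ │ └───┘ │ │ └───┘ │
│ │       │ │       │
│ └───────┘ ├─────╴ │
│           │       │
└───────────┴───────┘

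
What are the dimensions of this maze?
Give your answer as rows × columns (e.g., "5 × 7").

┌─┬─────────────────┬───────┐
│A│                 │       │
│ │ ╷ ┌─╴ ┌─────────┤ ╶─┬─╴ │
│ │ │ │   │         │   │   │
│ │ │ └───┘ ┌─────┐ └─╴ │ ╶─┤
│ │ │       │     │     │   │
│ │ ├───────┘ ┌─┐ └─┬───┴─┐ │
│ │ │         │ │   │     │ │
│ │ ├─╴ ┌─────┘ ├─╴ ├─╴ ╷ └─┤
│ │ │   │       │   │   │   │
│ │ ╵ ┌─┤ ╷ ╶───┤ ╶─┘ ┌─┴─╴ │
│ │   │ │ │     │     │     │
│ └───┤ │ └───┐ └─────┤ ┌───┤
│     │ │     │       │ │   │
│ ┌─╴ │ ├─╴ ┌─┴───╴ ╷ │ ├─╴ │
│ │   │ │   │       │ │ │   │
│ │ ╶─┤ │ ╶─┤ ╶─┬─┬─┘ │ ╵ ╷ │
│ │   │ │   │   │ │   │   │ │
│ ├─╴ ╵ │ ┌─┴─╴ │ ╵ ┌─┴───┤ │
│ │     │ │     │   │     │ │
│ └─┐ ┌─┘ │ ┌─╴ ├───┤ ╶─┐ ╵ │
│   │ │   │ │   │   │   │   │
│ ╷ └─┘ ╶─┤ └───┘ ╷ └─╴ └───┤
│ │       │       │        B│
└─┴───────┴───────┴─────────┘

Counting the maze dimensions:
Rows (vertical): 12
Columns (horizontal): 14
Dimensions: 12 × 14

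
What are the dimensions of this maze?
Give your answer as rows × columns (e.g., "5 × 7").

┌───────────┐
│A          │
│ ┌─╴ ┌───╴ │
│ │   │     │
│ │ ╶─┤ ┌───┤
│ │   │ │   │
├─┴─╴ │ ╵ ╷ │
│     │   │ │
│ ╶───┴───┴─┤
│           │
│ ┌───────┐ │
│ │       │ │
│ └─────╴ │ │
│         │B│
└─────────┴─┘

Counting the maze dimensions:
Rows (vertical): 7
Columns (horizontal): 6
Dimensions: 7 × 6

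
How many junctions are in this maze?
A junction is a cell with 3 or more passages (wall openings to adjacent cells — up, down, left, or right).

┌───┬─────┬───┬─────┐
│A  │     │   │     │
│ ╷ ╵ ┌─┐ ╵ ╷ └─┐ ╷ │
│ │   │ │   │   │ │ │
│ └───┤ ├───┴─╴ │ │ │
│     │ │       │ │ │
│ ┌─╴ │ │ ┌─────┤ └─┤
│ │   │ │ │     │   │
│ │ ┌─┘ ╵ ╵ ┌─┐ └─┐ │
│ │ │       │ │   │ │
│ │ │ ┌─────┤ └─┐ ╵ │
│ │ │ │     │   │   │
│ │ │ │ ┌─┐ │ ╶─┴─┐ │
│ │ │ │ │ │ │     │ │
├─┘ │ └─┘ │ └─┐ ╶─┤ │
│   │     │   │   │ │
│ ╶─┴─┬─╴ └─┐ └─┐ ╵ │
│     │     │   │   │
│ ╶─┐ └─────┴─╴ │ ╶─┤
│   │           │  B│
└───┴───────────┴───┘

Checking each cell for number of passages:

Junctions found (3+ passages):
  (0, 8): 3 passages
  (2, 0): 3 passages
  (4, 3): 3 passages
  (4, 4): 3 passages
  (5, 6): 3 passages
  (5, 9): 3 passages
  (6, 7): 3 passages
  (7, 4): 3 passages
  (8, 0): 3 passages
  (8, 4): 3 passages
  (8, 8): 3 passages
Total junctions: 11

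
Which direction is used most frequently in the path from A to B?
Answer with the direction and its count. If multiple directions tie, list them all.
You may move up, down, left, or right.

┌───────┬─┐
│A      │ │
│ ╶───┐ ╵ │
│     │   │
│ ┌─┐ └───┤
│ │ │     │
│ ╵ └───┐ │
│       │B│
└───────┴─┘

Directions: down, right, right, down, right, right, down
Counts: {'down': 3, 'right': 4}
Most common: right (4 times)

Solution:

┌───────┬─┐
│A      │ │
│ ╶───┐ ╵ │
│↳ → ↓│   │
│ ┌─┐ └───┤
│ │ │↳ → ↓│
│ ╵ └───┐ │
│       │B│
└───────┴─┘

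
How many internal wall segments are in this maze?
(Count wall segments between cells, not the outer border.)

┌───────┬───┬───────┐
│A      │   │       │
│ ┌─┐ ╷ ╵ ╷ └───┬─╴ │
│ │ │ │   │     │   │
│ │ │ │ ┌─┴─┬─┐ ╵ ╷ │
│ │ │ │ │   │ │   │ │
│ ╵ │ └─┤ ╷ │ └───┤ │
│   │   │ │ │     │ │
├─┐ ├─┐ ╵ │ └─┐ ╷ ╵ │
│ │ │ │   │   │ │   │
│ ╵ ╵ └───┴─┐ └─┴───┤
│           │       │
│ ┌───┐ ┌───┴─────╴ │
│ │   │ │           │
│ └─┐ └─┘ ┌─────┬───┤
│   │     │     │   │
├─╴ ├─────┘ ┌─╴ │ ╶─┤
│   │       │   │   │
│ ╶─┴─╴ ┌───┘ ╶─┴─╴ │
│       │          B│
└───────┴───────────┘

Counting internal wall segments:
Total internal walls: 81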